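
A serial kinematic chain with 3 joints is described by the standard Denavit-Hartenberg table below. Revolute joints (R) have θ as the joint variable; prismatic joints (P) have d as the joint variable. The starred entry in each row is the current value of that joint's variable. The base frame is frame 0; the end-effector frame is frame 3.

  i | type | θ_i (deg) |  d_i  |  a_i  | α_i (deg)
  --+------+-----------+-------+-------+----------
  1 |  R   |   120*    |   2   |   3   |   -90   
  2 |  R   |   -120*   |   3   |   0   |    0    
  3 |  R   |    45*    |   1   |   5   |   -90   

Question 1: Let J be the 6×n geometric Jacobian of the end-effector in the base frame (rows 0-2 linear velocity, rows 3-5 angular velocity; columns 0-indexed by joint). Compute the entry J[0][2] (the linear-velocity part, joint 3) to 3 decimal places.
axis z_2 = (-0.8660,-0.5000,0.0000); lever o_n−o_2 = (-1.5131,0.6207,4.8296)
cross product → J_v[:, 2] = (-2.4148,4.1826,-1.2941)
J_ω[:, 2] = z_2
entry J[0][2] = -2.4148

-2.415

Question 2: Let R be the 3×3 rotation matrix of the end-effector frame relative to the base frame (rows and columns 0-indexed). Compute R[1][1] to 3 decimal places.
End-effector y-axis (col 1 of R) = (0.8660,0.5000,-0.0000)
R[1][1] = 0.5000

0.500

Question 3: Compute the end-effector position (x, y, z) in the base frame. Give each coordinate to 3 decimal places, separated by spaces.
-5.611 1.719 6.830

after link 1: o_1 = (-1.5000, 2.5981, 2.0000)
after link 2: o_2 = (-4.0981, 1.0981, 2.0000)
after link 3: o_3 = (-5.6111, 1.7188, 6.8296)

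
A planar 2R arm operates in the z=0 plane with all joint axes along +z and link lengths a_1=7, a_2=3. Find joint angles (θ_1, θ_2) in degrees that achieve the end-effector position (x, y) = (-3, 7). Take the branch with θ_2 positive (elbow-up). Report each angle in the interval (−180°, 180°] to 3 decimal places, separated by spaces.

90.000 90.000

cos θ_2 = (58.0000−7²−3²)/(2·7·3) = 0.0000; θ_2 = 90.0000° (elbow-up)
β = atan2(7.0000,-3.0000) = 113.1986°; ψ = atan2(3.0000,7.0000) = 23.1986°
θ_1 = β − ψ = 90.0000°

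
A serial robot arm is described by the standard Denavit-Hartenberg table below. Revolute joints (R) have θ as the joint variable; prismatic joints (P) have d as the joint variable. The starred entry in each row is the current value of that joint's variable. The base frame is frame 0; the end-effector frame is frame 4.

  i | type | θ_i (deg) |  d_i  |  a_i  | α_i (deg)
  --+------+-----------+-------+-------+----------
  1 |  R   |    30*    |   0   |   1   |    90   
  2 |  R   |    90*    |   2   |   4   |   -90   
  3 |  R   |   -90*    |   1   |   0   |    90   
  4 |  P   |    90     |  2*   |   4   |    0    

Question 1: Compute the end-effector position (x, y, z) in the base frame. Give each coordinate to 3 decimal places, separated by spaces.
-2.464 -3.732 2.000

after link 1: o_1 = (0.8660, 0.5000, 0.0000)
after link 2: o_2 = (1.8660, -1.2321, 4.0000)
after link 3: o_3 = (1.0000, -1.7321, 4.0000)
after link 4: o_4 = (-2.4641, -3.7321, 2.0000)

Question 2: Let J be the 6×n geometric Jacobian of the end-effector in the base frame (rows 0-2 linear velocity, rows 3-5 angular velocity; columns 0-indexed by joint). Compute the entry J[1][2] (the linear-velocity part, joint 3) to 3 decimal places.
-1.732

axis z_2 = (-0.8660,-0.5000,0.0000); lever o_n−o_2 = (-4.3301,-2.5000,-2.0000)
cross product → J_v[:, 2] = (1.0000,-1.7321,0.0000)
J_ω[:, 2] = z_2
entry J[1][2] = -1.7321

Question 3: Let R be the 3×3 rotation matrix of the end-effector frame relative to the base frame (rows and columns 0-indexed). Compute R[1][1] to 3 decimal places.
0.866

End-effector y-axis (col 1 of R) = (-0.5000,0.8660,-0.0000)
R[1][1] = 0.8660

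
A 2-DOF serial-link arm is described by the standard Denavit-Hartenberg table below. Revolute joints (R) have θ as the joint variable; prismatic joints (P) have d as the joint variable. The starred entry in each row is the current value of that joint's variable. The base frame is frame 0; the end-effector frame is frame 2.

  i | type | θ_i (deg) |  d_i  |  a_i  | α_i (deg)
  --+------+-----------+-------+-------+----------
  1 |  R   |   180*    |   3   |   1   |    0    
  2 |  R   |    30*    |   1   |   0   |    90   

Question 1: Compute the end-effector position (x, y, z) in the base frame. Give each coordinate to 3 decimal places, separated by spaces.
-1.000 0.000 4.000

after link 1: o_1 = (-1.0000, 0.0000, 3.0000)
after link 2: o_2 = (-1.0000, 0.0000, 4.0000)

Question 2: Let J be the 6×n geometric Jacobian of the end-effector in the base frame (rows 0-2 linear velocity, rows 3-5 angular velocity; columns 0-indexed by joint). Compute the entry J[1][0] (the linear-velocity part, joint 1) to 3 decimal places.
axis z_0 = ẑ; lever o_n−o_0 = (-1.0000,0.0000,4.0000)
cross product → J_v[:, 0] = (-0.0000,-1.0000,0.0000)
J_ω[:, 0] = z_0
entry J[1][0] = -1.0000

-1.000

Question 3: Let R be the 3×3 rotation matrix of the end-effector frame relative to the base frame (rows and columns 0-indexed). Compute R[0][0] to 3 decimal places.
End-effector x-axis (col 0 of R) = (-0.8660,-0.5000,0.0000)
R[0][0] = -0.8660

-0.866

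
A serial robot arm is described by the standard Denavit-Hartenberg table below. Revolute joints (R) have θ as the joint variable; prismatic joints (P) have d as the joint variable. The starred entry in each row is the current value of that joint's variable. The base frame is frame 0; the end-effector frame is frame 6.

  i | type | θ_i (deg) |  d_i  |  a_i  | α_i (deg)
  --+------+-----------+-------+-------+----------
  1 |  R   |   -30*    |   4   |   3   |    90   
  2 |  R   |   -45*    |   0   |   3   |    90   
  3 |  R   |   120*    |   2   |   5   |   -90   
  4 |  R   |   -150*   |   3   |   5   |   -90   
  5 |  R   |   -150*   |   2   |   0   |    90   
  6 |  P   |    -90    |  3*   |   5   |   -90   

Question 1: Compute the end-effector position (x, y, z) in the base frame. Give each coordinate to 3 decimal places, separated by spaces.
after link 1: o_1 = (2.5981, -1.5000, 4.0000)
after link 2: o_2 = (4.4352, -2.5607, 1.8787)
after link 3: o_3 = (-0.4855, -4.7197, 2.2322)
after link 4: o_4 = (0.3434, 0.8639, 0.7707)
after link 5: o_5 = (-1.4565, 0.9031, -0.1005)
after link 6: o_6 = (3.2705, -2.1251, 1.4761)

3.270 -2.125 1.476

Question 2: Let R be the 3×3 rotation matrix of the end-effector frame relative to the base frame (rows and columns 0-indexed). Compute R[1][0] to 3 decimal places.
-0.020

End-effector x-axis (col 0 of R) = (0.8999,-0.0196,0.4356)
R[1][0] = -0.0196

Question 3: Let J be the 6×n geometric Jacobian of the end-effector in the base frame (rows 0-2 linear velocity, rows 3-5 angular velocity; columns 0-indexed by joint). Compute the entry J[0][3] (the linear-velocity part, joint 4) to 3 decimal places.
-2.148

axis z_3 = (-0.2803,0.7392,0.6124); lever o_n−o_3 = (3.7560,2.5946,-0.7562)
cross product → J_v[:, 3] = (-2.1478,2.0881,-3.5038)
J_ω[:, 3] = z_3
entry J[0][3] = -2.1478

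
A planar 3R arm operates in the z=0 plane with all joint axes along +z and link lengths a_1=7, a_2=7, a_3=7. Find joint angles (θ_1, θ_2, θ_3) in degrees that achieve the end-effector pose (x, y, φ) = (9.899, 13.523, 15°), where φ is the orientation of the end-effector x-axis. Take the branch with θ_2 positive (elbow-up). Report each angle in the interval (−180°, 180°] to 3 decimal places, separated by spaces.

wrist centre = target − a_3·(cos φ, sin φ) = (3.1375, 11.7113)
cos θ_2 = (146.9978−7²−7²)/(2·7·7) = 0.5000; θ_2 = 60.0015° (elbow-up)
β = atan2(11.7113,3.1375) = 75.0023°; ψ = atan2(6.0623,10.4998) = 30.0007°
θ_1 = β − ψ = 45.0016°
θ_3 = φ − θ_1 − θ_2 = -90.0031° (wrapped to (-180°,180°])

45.002 60.001 -90.003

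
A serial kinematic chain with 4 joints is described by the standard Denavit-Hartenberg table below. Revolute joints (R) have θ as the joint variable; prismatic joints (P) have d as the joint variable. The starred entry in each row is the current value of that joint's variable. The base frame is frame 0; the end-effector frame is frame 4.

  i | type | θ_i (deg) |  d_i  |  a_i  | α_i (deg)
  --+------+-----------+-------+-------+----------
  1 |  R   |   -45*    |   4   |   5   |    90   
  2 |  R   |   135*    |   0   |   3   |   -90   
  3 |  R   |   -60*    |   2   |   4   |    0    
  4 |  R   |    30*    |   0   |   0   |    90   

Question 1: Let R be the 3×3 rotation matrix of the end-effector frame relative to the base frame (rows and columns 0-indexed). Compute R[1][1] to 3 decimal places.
0.500

End-effector y-axis (col 1 of R) = (-0.5000,0.5000,-0.7071)
R[1][1] = 0.5000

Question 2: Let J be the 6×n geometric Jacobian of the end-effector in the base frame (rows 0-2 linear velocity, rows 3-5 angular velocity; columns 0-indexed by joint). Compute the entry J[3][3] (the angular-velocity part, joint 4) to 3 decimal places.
axis z_3 = (-0.5000,0.5000,-0.7071); lever o_n−o_3 = (0.0000,0.0000,0.0000)
cross product → J_v[:, 3] = (0.0000,0.0000,-0.0000)
J_ω[:, 3] = z_3
entry J[3][3] = -0.5000

-0.500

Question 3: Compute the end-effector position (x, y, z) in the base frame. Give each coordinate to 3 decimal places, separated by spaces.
-2.414 -2.485 6.121

after link 1: o_1 = (3.5355, -3.5355, 4.0000)
after link 2: o_2 = (2.0355, -2.0355, 6.1213)
after link 3: o_3 = (-2.4140, -2.4850, 6.1213)
after link 4: o_4 = (-2.4140, -2.4850, 6.1213)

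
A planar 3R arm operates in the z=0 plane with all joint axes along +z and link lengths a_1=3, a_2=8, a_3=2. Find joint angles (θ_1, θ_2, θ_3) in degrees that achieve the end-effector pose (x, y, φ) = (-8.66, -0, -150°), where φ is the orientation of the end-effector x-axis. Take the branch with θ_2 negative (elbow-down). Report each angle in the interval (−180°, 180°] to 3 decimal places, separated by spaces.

wrist centre = target − a_3·(cos φ, sin φ) = (-6.9279, 1.0000)
cos θ_2 = (48.9965−3²−8²)/(2·3·8) = -0.5001; θ_2 = -120.0049° (elbow-down)
β = atan2(1.0000,-6.9279) = 171.7865°; ψ = atan2(-6.9279,-1.0006) = -98.2184°
θ_1 = β − ψ = 270.0049°
θ_3 = φ − θ_1 − θ_2 = 60.0000° (wrapped to (-180°,180°])

-89.995 -120.005 60.000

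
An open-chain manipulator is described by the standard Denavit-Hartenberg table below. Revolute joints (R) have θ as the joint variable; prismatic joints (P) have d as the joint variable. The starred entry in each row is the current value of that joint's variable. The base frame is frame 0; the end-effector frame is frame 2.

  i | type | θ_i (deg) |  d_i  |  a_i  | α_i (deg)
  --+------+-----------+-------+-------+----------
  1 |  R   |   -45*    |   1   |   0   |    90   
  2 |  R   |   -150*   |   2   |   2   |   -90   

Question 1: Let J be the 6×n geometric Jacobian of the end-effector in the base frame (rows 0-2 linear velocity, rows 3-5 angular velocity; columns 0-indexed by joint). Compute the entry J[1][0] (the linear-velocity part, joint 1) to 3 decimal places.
-2.639

axis z_0 = ẑ; lever o_n−o_0 = (-2.6390,-0.1895,0.0000)
cross product → J_v[:, 0] = (0.1895,-2.6390,0.0000)
J_ω[:, 0] = z_0
entry J[1][0] = -2.6390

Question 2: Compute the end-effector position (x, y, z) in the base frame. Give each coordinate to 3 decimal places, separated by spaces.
after link 1: o_1 = (0.0000, 0.0000, 1.0000)
after link 2: o_2 = (-2.6390, -0.1895, 0.0000)

-2.639 -0.189 0.000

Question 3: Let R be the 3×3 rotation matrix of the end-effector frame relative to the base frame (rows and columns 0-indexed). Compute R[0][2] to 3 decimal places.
0.354

End-effector z-axis (col 2 of R) = (0.3536,-0.3536,-0.8660)
R[0][2] = 0.3536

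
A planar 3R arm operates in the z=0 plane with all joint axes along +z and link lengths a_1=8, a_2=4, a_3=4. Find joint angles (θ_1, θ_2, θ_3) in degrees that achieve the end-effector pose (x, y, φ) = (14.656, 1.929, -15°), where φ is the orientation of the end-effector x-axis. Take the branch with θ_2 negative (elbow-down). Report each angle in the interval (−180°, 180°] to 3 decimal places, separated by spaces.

29.995 -44.993 -0.002

wrist centre = target − a_3·(cos φ, sin φ) = (10.7923, 2.9643)
cos θ_2 = (125.2606−8²−4²)/(2·8·4) = 0.7072; θ_2 = -44.9927° (elbow-down)
β = atan2(2.9643,10.7923) = 15.3585°; ψ = atan2(-2.8281,10.8288) = -14.6366°
θ_1 = β − ψ = 29.9950°
θ_3 = φ − θ_1 − θ_2 = -0.0023° (wrapped to (-180°,180°])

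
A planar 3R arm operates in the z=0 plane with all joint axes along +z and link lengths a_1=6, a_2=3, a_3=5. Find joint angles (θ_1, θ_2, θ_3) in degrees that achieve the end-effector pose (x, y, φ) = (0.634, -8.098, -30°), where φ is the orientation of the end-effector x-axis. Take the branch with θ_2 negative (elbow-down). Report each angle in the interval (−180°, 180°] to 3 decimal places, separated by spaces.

-96.870 -90.002 156.871

wrist centre = target − a_3·(cos φ, sin φ) = (-3.6961, -5.5980)
cos θ_2 = (44.9990−6²−3²)/(2·6·3) = -0.0000; θ_2 = -90.0017° (elbow-down)
β = atan2(-5.5980,-3.6961) = -123.4351°; ψ = atan2(-3.0000,5.9999) = -26.5654°
θ_1 = β − ψ = -96.8697°
θ_3 = φ − θ_1 − θ_2 = 156.8714° (wrapped to (-180°,180°])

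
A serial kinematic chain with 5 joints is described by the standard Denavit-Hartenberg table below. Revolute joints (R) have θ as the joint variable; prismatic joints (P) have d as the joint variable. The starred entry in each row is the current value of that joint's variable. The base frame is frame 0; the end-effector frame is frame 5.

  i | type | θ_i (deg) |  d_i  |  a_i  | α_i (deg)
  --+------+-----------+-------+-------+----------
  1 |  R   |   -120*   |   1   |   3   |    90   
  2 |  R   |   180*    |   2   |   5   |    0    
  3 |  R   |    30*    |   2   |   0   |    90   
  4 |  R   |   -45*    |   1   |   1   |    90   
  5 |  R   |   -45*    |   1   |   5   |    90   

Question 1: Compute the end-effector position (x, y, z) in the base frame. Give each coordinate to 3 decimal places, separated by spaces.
after link 1: o_1 = (-1.5000, -2.5981, 1.0000)
after link 2: o_2 = (-0.7321, 2.7321, 1.0000)
after link 3: o_3 = (-2.4641, 3.7321, 1.0000)
after link 4: o_4 = (-1.2955, 4.3418, 1.5125)
after link 5: o_5 = (1.3744, 2.5520, -2.4458)

1.374 2.552 -2.446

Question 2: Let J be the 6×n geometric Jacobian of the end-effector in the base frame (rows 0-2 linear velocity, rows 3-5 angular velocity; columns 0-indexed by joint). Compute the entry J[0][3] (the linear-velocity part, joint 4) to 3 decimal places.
-0.470

axis z_3 = (0.2500,0.4330,0.8660); lever o_n−o_3 = (3.8385,-1.1800,-3.4458)
cross product → J_v[:, 3] = (-0.4702,4.1857,-1.9571)
J_ω[:, 3] = z_3
entry J[0][3] = -0.4702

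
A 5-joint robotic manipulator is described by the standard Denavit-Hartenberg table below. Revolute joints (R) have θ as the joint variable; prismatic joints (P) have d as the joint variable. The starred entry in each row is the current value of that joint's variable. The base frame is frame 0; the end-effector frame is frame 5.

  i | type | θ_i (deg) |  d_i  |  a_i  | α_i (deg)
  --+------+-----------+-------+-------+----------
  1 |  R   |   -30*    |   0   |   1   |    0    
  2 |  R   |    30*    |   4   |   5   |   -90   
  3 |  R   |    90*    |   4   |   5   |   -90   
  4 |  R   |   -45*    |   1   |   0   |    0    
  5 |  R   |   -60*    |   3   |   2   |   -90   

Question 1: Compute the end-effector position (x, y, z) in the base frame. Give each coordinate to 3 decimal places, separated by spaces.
1.866 5.432 -0.482

after link 1: o_1 = (0.8660, -0.5000, 0.0000)
after link 2: o_2 = (5.8660, -0.5000, 4.0000)
after link 3: o_3 = (5.8660, 3.5000, -1.0000)
after link 4: o_4 = (4.8660, 3.5000, -1.0000)
after link 5: o_5 = (1.8660, 5.4319, -0.4824)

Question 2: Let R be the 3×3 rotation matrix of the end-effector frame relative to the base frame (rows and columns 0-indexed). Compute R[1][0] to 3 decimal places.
End-effector x-axis (col 0 of R) = (0.0000,0.9659,0.2588)
R[1][0] = 0.9659

0.966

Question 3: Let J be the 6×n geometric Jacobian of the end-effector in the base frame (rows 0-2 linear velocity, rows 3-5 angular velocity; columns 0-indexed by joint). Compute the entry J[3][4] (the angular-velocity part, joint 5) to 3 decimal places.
axis z_4 = (-1.0000,0.0000,-0.0000); lever o_n−o_4 = (-3.0000,1.9319,0.5176)
cross product → J_v[:, 4] = (0.0000,0.5176,-1.9319)
J_ω[:, 4] = z_4
entry J[3][4] = -1.0000

-1.000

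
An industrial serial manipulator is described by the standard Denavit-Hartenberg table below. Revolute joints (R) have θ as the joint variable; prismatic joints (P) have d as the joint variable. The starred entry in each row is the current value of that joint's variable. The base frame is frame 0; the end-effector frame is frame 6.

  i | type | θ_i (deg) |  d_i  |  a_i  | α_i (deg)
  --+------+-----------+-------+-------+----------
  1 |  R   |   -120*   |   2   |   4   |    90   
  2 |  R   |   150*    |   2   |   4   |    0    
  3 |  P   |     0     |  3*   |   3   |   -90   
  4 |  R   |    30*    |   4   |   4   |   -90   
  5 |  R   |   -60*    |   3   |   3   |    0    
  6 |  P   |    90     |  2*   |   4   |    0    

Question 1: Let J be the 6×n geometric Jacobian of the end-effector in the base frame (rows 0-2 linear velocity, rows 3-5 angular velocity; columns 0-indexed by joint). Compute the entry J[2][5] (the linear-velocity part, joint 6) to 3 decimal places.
prismatic axis z_5 = (0.5335,-0.8080,-0.2500)
J_v[:, 5] = z_5; J_ω[:, 5] = (0,0,0)
entry J[2][5] = -0.2500

-0.250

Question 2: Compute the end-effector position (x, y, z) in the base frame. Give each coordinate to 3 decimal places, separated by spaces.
7.761 5.818 4.150

after link 1: o_1 = (-2.0000, -3.4641, 2.0000)
after link 2: o_2 = (-2.0000, 0.5359, 4.0000)
after link 3: o_3 = (-3.2990, 4.2859, 5.5000)
after link 4: o_4 = (0.9330, 7.6160, 3.7679)
after link 5: o_5 = (4.3950, 6.9163, 1.4175)
after link 6: o_6 = (7.7611, 5.8182, 4.1495)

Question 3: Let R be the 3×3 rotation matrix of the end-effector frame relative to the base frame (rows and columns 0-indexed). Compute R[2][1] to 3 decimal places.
End-effector y-axis (col 1 of R) = (-0.6205,-0.5748,0.5335)
R[2][1] = 0.5335

0.533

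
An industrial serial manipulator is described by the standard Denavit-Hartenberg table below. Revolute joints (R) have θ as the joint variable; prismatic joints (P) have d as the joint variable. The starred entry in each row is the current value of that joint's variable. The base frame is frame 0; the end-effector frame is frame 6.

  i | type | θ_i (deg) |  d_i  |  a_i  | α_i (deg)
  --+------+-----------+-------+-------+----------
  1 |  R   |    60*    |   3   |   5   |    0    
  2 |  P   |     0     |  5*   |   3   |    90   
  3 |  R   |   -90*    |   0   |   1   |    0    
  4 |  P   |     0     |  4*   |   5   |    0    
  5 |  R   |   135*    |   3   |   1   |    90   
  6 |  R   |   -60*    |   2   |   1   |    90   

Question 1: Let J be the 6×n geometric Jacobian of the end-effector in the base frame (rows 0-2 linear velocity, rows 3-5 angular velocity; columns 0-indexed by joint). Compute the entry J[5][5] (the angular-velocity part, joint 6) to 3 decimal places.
-0.707

axis z_5 = (0.3536,0.6124,-0.7071); lever o_n−o_5 = (0.1339,1.9639,-1.0607)
cross product → J_v[:, 5] = (0.7392,0.2803,0.6124)
J_ω[:, 5] = z_5
entry J[5][5] = -0.7071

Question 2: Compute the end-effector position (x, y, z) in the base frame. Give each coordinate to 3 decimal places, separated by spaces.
10.550 6.005 1.646

after link 1: o_1 = (2.5000, 4.3301, 3.0000)
after link 2: o_2 = (4.0000, 6.9282, 8.0000)
after link 3: o_3 = (4.0000, 6.9282, 7.0000)
after link 4: o_4 = (7.4641, 4.9282, 2.0000)
after link 5: o_5 = (10.4157, 4.0406, 2.7071)
after link 6: o_6 = (10.5496, 6.0045, 1.6464)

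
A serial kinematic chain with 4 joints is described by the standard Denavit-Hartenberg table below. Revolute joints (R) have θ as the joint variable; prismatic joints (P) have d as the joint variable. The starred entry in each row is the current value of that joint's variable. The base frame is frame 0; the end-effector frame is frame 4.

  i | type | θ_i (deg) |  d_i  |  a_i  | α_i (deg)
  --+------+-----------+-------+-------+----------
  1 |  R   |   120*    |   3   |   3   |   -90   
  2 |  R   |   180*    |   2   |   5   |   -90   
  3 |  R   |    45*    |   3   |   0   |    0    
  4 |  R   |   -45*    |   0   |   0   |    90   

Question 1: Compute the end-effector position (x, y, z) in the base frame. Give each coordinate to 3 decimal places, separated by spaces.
-0.732 -2.732 6.000

after link 1: o_1 = (-1.5000, 2.5981, 3.0000)
after link 2: o_2 = (-0.7321, -2.7321, 3.0000)
after link 3: o_3 = (-0.7321, -2.7321, 6.0000)
after link 4: o_4 = (-0.7321, -2.7321, 6.0000)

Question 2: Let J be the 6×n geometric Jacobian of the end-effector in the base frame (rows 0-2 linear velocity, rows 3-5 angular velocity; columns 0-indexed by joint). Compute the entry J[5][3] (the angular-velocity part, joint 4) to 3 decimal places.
1.000

axis z_3 = (0.0000,-0.0000,1.0000); lever o_n−o_3 = (0.0000,0.0000,0.0000)
cross product → J_v[:, 3] = (-0.0000,0.0000,0.0000)
J_ω[:, 3] = z_3
entry J[5][3] = 1.0000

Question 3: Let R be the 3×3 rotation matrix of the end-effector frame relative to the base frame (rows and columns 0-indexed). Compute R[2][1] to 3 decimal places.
1.000

End-effector y-axis (col 1 of R) = (0.0000,-0.0000,1.0000)
R[2][1] = 1.0000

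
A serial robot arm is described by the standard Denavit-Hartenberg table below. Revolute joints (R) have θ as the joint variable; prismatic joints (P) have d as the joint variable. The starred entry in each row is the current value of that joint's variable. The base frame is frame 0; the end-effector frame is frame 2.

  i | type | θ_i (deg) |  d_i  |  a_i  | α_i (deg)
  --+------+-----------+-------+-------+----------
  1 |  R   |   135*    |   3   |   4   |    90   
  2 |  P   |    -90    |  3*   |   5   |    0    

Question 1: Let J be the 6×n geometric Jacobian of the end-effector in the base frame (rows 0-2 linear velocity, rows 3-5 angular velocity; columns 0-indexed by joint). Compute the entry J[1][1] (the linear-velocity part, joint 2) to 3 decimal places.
prismatic axis z_1 = (0.7071,0.7071,0.0000)
J_v[:, 1] = z_1; J_ω[:, 1] = (0,0,0)
entry J[1][1] = 0.7071

0.707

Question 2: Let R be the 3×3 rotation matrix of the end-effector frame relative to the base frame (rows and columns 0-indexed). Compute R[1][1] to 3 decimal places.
0.707

End-effector y-axis (col 1 of R) = (-0.7071,0.7071,0.0000)
R[1][1] = 0.7071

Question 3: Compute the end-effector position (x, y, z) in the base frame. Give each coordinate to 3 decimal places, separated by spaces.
-0.707 4.950 -2.000

after link 1: o_1 = (-2.8284, 2.8284, 3.0000)
after link 2: o_2 = (-0.7071, 4.9497, -2.0000)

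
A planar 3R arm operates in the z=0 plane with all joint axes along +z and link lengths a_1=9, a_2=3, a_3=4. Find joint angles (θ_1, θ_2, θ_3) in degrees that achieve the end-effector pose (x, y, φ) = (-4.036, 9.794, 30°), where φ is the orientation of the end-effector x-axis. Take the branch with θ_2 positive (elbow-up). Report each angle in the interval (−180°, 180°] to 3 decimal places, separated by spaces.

wrist centre = target − a_3·(cos φ, sin φ) = (-7.5001, 7.7940)
cos θ_2 = (116.9980−9²−3²)/(2·9·3) = 0.5000; θ_2 = 60.0025° (elbow-up)
β = atan2(7.7940,-7.5001) = 133.8991°; ψ = atan2(2.5981,10.4999) = 13.8984°
θ_1 = β − ψ = 120.0007°
θ_3 = φ − θ_1 − θ_2 = -150.0032° (wrapped to (-180°,180°])

120.001 60.002 -150.003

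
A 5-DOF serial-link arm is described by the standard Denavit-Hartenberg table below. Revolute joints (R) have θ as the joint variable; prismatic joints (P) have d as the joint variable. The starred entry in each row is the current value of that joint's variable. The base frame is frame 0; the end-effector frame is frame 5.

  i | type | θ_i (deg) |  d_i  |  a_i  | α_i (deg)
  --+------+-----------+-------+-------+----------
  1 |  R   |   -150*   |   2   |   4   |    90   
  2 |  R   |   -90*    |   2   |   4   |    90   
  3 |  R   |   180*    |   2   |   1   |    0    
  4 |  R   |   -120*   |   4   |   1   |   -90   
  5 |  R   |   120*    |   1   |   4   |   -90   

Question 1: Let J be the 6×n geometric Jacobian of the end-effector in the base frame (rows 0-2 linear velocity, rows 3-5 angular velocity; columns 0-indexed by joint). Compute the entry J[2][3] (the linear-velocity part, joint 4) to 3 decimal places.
axis z_3 = (0.8660,0.5000,-0.0000); lever o_n−o_3 = (0.6471,-0.0490,1.3660)
cross product → J_v[:, 3] = (0.6830,-1.1830,-0.3660)
J_ω[:, 3] = z_3
entry J[2][3] = -0.3660

-0.366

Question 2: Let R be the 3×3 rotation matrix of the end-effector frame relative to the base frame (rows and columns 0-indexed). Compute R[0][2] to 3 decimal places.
0.808

End-effector z-axis (col 2 of R) = (0.8080,-0.3995,0.4330)
R[0][2] = 0.8080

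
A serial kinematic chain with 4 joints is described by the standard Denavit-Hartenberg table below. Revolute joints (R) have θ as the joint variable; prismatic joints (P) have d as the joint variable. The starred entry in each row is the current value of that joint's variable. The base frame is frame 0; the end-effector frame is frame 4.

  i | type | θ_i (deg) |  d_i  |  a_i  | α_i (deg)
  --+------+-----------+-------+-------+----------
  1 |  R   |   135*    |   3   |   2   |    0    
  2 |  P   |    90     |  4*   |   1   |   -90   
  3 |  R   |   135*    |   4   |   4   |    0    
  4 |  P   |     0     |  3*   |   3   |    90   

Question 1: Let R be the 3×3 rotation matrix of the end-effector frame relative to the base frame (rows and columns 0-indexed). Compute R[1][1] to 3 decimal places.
End-effector y-axis (col 1 of R) = (0.7071,-0.7071,0.0000)
R[1][1] = -0.7071

-0.707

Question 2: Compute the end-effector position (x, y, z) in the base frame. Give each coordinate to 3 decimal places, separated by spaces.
6.328 -0.743 2.050

after link 1: o_1 = (-1.4142, 1.4142, 3.0000)
after link 2: o_2 = (-2.1213, 0.7071, 7.0000)
after link 3: o_3 = (2.7071, -0.1213, 4.1716)
after link 4: o_4 = (6.3284, -0.7426, 2.0503)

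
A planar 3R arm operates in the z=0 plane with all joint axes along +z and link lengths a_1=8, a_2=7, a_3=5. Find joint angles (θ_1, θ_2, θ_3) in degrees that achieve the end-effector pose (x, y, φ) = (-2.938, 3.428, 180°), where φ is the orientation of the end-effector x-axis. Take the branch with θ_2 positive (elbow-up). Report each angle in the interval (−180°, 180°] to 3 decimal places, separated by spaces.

wrist centre = target − a_3·(cos φ, sin φ) = (2.0620, 3.4280)
cos θ_2 = (16.0030−8²−7²)/(2·8·7) = -0.8660; θ_2 = 150.0022° (elbow-up)
β = atan2(3.4280,2.0620) = 58.9724°; ψ = atan2(3.4998,1.9377) = 61.0284°
θ_1 = β − ψ = -2.0560°
θ_3 = φ − θ_1 − θ_2 = 32.0538° (wrapped to (-180°,180°])

-2.056 150.002 32.054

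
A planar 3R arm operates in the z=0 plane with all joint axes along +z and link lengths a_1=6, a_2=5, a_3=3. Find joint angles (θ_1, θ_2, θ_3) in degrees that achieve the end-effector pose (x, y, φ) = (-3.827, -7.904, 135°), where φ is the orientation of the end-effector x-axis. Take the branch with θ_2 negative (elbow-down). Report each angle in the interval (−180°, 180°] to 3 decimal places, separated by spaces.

-79.306 -45.014 -100.680

wrist centre = target − a_3·(cos φ, sin φ) = (-1.7057, -10.0253)
cos θ_2 = (103.4164−6²−5²)/(2·6·5) = 0.7069; θ_2 = -45.0135° (elbow-down)
β = atan2(-10.0253,-1.7057) = -99.6557°; ψ = atan2(-3.5364,9.5347) = -20.3495°
θ_1 = β − ψ = -79.3061°
θ_3 = φ − θ_1 − θ_2 = -100.6803° (wrapped to (-180°,180°])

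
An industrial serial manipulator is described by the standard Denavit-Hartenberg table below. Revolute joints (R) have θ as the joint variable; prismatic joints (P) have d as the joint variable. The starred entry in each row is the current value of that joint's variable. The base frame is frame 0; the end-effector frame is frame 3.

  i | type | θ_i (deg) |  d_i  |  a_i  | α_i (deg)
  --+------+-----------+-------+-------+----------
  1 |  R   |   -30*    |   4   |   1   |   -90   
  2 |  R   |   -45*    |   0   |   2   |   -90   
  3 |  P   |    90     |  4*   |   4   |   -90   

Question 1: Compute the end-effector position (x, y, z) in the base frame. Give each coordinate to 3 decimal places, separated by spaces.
after link 1: o_1 = (0.8660, -0.5000, 4.0000)
after link 2: o_2 = (2.0908, -1.2071, 5.4142)
after link 3: o_3 = (2.5403, -6.0854, 2.5858)

2.540 -6.085 2.586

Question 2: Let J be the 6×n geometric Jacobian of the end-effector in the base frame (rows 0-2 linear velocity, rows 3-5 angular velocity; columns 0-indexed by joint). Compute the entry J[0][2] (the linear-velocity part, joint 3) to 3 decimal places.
0.612

prismatic axis z_2 = (0.6124,-0.3536,-0.7071)
J_v[:, 2] = z_2; J_ω[:, 2] = (0,0,0)
entry J[0][2] = 0.6124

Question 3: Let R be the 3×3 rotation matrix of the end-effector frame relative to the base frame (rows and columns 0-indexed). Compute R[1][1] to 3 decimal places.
0.354

End-effector y-axis (col 1 of R) = (-0.6124,0.3536,0.7071)
R[1][1] = 0.3536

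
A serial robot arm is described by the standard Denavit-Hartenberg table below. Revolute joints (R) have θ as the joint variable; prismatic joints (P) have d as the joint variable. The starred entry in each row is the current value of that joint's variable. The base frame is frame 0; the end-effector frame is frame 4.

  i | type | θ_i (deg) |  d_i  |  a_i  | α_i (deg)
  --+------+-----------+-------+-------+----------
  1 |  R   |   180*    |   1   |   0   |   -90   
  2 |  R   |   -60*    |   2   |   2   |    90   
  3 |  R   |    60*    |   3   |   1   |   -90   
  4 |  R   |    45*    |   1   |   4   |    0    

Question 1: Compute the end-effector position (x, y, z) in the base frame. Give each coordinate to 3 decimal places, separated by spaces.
after link 1: o_1 = (0.0000, 0.0000, 1.0000)
after link 2: o_2 = (-1.0000, -2.0000, 2.7321)
after link 3: o_3 = (1.3481, -2.8660, 4.6651)
after link 4: o_4 = (-1.3755, -5.8155, 3.7256)

-1.376 -5.816 3.726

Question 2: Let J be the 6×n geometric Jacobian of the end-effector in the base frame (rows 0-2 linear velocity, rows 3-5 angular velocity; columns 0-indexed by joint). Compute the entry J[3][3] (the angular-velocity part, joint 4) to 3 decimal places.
0.433

axis z_3 = (0.4330,-0.5000,-0.7500); lever o_n−o_3 = (-2.7236,-2.9495,-0.9395)
cross product → J_v[:, 3] = (-1.7424,2.4495,-2.6390)
J_ω[:, 3] = z_3
entry J[3][3] = 0.4330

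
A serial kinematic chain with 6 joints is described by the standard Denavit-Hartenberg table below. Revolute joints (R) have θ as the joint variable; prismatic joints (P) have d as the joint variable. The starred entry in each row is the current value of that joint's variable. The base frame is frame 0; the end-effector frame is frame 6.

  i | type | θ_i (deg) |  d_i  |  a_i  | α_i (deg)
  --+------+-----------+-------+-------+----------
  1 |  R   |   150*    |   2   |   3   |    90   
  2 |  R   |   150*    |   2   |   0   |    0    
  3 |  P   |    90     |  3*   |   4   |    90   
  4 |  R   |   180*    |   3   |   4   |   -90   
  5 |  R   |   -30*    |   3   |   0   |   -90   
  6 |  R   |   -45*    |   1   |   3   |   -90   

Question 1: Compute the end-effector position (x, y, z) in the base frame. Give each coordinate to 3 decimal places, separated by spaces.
after link 1: o_1 = (-2.5981, 1.5000, 2.0000)
after link 2: o_2 = (-1.5981, 3.2321, 2.0000)
after link 3: o_3 = (1.6340, 4.8301, -1.4641)
after link 4: o_4 = (2.1519, 4.5311, 3.5000)
after link 5: o_5 = (0.6519, 1.9330, 3.5000)
after link 6: o_6 = (-1.2748, 0.5959, 5.6213)

-1.275 0.596 5.621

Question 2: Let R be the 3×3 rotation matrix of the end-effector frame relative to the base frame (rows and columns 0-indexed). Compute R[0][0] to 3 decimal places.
End-effector x-axis (col 0 of R) = (-0.3536,-0.6124,0.7071)
R[0][0] = -0.3536

-0.354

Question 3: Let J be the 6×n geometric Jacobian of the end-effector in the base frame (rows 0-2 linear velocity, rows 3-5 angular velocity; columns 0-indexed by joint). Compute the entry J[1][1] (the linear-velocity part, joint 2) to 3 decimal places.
axis z_1 = (0.5000,0.8660,0.0000); lever o_n−o_1 = (1.3233,-0.9041,3.6213)
cross product → J_v[:, 1] = (3.1362,-1.8107,-1.5981)
J_ω[:, 1] = z_1
entry J[1][1] = -1.8107

-1.811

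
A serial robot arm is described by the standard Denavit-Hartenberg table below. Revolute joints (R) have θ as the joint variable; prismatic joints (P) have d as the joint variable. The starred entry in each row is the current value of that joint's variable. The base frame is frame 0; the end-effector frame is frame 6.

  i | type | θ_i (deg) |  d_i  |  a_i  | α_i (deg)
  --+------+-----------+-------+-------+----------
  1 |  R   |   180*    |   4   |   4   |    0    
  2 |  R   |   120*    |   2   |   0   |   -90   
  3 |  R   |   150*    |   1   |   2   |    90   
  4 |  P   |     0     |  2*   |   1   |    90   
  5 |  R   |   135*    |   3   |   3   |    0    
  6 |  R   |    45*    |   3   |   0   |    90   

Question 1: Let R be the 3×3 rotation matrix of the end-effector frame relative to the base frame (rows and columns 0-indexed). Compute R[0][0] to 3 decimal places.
End-effector x-axis (col 0 of R) = (0.4330,-0.7500,0.5000)
R[0][0] = 0.4330

0.433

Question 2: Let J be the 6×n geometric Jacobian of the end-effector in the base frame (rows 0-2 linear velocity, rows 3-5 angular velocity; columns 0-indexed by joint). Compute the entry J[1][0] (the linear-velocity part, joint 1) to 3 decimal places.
-7.680

axis z_0 = ẑ; lever o_n−o_0 = (-7.6803,-3.6256,1.9915)
cross product → J_v[:, 0] = (3.6256,-7.6803,0.0000)
J_ω[:, 0] = z_0
entry J[1][0] = -7.6803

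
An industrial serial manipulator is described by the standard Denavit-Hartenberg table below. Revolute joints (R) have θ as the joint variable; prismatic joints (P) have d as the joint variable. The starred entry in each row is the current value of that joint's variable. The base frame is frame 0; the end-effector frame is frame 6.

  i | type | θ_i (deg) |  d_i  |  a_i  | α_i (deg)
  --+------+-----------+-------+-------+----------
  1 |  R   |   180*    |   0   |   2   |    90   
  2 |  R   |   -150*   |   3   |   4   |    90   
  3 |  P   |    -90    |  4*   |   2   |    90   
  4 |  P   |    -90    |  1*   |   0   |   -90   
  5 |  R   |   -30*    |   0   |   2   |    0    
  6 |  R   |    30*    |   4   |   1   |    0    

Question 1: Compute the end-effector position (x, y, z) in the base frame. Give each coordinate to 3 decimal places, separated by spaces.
after link 1: o_1 = (-2.0000, 0.0000, 0.0000)
after link 2: o_2 = (1.4641, 3.0000, -2.0000)
after link 3: o_3 = (3.4641, 1.0000, 1.4641)
after link 4: o_4 = (2.5981, 1.0000, 1.9641)
after link 5: o_5 = (0.8660, 1.0000, 0.9641)
after link 6: o_6 = (0.3660, -3.0000, 0.0981)

0.366 -3.000 0.098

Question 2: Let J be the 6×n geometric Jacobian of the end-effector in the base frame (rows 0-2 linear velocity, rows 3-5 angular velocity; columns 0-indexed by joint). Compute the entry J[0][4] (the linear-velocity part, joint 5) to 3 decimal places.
axis z_4 = (-0.0000,-1.0000,0.0000); lever o_n−o_4 = (-2.2321,-4.0000,-1.8660)
cross product → J_v[:, 4] = (1.8660,-0.0000,-2.2321)
J_ω[:, 4] = z_4
entry J[0][4] = 1.8660

1.866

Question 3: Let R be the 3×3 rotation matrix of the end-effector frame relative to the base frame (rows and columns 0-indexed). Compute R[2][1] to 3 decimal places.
-0.500

End-effector y-axis (col 1 of R) = (0.8660,-0.0000,-0.5000)
R[2][1] = -0.5000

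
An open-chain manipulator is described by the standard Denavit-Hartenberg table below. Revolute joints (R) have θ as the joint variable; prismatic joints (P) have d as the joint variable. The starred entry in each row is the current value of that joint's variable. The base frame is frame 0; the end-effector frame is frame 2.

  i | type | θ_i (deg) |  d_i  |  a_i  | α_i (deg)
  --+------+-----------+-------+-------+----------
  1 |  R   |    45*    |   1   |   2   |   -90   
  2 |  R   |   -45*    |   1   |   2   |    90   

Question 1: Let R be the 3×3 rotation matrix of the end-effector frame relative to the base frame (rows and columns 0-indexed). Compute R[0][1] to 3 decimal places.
End-effector y-axis (col 1 of R) = (-0.7071,0.7071,0.0000)
R[0][1] = -0.7071

-0.707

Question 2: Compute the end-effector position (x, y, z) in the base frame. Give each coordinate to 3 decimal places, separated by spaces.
1.707 3.121 2.414

after link 1: o_1 = (1.4142, 1.4142, 1.0000)
after link 2: o_2 = (1.7071, 3.1213, 2.4142)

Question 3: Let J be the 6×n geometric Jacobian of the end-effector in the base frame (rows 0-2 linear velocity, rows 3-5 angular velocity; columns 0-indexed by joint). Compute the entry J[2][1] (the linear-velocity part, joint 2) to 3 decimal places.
axis z_1 = (-0.7071,0.7071,0.0000); lever o_n−o_1 = (0.2929,1.7071,1.4142)
cross product → J_v[:, 1] = (1.0000,1.0000,-1.4142)
J_ω[:, 1] = z_1
entry J[2][1] = -1.4142

-1.414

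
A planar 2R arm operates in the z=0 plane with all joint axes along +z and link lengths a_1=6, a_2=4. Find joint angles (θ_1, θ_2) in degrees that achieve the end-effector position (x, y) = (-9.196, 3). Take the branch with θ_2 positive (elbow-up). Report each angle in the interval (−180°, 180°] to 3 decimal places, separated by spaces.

cos θ_2 = (93.5664−6²−4²)/(2·6·4) = 0.8660; θ_2 = 30.0067° (elbow-up)
β = atan2(3.0000,-9.1960) = 161.9322°; ψ = atan2(2.0004,9.4639) = 11.9351°
θ_1 = β − ψ = 149.9971°

149.997 30.007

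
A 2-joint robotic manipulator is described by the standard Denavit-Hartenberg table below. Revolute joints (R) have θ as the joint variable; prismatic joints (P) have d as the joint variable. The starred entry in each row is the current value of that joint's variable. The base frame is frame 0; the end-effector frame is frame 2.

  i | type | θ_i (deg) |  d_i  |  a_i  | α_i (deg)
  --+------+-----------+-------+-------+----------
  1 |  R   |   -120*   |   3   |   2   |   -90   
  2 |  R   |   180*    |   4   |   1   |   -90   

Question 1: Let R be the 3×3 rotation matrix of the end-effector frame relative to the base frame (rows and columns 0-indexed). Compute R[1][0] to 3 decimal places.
0.866

End-effector x-axis (col 0 of R) = (0.5000,0.8660,-0.0000)
R[1][0] = 0.8660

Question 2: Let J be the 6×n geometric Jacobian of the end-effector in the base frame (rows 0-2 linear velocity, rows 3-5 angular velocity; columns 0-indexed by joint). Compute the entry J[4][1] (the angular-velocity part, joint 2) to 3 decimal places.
-0.500

axis z_1 = (0.8660,-0.5000,0.0000); lever o_n−o_1 = (3.9641,-1.1340,0.0000)
cross product → J_v[:, 1] = (0.0000,0.0000,1.0000)
J_ω[:, 1] = z_1
entry J[4][1] = -0.5000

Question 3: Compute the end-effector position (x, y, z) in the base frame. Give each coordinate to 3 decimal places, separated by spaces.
after link 1: o_1 = (-1.0000, -1.7321, 3.0000)
after link 2: o_2 = (2.9641, -2.8660, 3.0000)

2.964 -2.866 3.000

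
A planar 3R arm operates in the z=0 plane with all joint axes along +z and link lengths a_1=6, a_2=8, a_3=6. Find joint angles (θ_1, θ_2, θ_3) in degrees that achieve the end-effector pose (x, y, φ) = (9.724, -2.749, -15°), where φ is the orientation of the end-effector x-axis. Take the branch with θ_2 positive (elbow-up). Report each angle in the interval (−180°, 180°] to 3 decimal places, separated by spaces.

wrist centre = target − a_3·(cos φ, sin φ) = (3.9284, -1.1961)
cos θ_2 = (16.8633−6²−8²)/(2·6·8) = -0.8660; θ_2 = 149.9979° (elbow-up)
β = atan2(-1.1961,3.9284) = -16.9338°; ψ = atan2(4.0003,-0.9281) = 103.0616°
θ_1 = β − ψ = -119.9954°
θ_3 = φ − θ_1 − θ_2 = -45.0026° (wrapped to (-180°,180°])

-119.995 149.998 -45.003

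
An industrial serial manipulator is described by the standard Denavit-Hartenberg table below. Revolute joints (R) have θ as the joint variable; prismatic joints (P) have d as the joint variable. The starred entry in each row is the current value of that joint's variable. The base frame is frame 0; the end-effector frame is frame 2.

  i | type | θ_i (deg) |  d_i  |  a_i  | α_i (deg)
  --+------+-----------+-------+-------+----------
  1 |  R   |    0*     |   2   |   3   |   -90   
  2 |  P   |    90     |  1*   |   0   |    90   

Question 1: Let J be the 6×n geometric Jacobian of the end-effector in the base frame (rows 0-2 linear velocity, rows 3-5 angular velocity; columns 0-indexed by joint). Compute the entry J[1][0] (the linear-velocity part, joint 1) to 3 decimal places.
3.000

axis z_0 = ẑ; lever o_n−o_0 = (3.0000,1.0000,2.0000)
cross product → J_v[:, 0] = (-1.0000,3.0000,0.0000)
J_ω[:, 0] = z_0
entry J[1][0] = 3.0000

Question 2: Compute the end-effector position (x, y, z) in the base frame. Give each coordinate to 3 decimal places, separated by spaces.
after link 1: o_1 = (3.0000, 0.0000, 2.0000)
after link 2: o_2 = (3.0000, 1.0000, 2.0000)

3.000 1.000 2.000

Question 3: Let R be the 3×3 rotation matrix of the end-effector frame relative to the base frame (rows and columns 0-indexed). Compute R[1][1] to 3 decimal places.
End-effector y-axis (col 1 of R) = (-0.0000,1.0000,0.0000)
R[1][1] = 1.0000

1.000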